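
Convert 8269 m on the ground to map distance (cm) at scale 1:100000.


map_cm = 8269 * 100 / 100000 = 8.269 cm ≈ 8.27 cm

8.27 cm


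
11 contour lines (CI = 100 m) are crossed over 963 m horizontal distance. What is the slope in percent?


elevation change = 11 * 100 = 1100 m
slope = 1100 / 963 * 100 = 114.2%

114.2%


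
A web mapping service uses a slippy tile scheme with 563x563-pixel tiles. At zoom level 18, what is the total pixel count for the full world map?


tiles per axis = 2^18 = 262144
total tiles = 262144^2 = 68719476736
pixels per axis = 262144 * 563 = 147587072
total pixels = 147587072^2 = 21781943821533184

21781943821533184 pixels


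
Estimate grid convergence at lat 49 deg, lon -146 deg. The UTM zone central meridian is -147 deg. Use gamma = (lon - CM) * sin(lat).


gamma = (-146 - -147) * sin(49) = 1 * 0.75471 = 0.755 degrees

0.755 degrees


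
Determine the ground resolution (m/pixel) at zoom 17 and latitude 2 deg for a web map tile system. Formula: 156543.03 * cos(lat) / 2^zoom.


res = 156543.03 * cos(2) / 2^17 = 156543.03 * 0.99939083 / 131072 = 1.19 m/pixel

1.19 m/pixel


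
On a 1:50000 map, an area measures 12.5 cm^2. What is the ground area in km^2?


ground_area = 12.5 * (50000/100)^2 = 3125000.0 m^2 = 3.125 km^2

3.125 km^2


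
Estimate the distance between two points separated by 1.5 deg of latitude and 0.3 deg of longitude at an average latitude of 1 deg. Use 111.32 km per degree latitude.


dlat_km = 1.5 * 111.32 = 166.98
dlon_km = 0.3 * 111.32 * cos(1) ≈ 33.391
dist = sqrt(166.98^2 + 33.391^2) ≈ 170.3 km

170.3 km


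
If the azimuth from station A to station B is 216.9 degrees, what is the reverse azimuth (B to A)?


back azimuth = (216.9 + 180) mod 360 = 36.9 degrees

36.9 degrees


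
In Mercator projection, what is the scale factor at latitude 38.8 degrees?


SF = 1 / cos(38.8) = 1 / 0.779338 = 1.283

1.283


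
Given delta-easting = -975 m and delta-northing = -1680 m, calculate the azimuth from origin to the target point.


az = atan2(-975, -1680) = -149.9 deg
adjusted to 0-360: 210.1 degrees

210.1 degrees


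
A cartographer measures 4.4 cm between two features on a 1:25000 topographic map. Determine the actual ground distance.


ground = 4.4 cm * 25000 / 100 = 1100.0 m = 1.1 km

1.1 km


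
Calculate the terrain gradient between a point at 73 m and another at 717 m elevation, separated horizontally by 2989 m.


gradient = (717 - 73) / 2989 = 644 / 2989 = 0.2155

0.2155


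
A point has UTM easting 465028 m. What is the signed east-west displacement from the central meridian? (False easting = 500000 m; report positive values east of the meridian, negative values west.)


displacement = 465028 - 500000 = -34972 m

-34972 m


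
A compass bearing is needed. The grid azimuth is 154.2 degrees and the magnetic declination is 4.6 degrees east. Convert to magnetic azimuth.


magnetic azimuth = grid azimuth - declination (east +ve)
mag_az = 154.2 - 4.6 = 149.6 degrees

149.6 degrees


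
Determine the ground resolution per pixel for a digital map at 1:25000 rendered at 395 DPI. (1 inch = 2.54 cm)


pixel_cm = 2.54 / 395 ≈ 0.00643 cm
ground = pixel_cm * 25000 / 100 = 2.54 * 25000 / (395 * 100) = 63500 / 39500 ≈ 1.61 m

1.61 m


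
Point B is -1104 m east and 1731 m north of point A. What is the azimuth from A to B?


az = atan2(-1104, 1731) = -32.5 deg
adjusted to 0-360: 327.5 degrees

327.5 degrees


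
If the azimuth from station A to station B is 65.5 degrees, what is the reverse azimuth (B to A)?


back azimuth = (65.5 + 180) mod 360 = 245.5 degrees

245.5 degrees


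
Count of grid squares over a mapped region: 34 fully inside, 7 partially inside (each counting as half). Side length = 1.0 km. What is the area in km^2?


effective squares = 34 + 7 * 0.5 = 37.5
area = 37.5 * 1.0 = 37.5 km^2

37.5 km^2


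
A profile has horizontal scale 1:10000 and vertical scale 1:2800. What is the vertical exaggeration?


VE = horizontal_scale / vertical_scale = 10000 / 2800 ≈ 3.6

3.6x


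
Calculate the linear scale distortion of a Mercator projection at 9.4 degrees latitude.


SF = 1 / cos(9.4) = 1 / 0.986572 = 1.014

1.014


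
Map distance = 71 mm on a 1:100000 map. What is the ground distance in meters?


ground = 71 mm * 100000 / 1000 = 7100.0 m

7100.0 m


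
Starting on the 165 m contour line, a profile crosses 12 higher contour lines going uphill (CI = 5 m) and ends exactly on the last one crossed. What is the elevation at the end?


elevation = 165 + 12 * 5 = 225 m

225 m


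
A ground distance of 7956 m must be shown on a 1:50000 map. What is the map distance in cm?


map_cm = 7956 * 100 / 50000 = 15.912 cm ≈ 15.91 cm

15.91 cm


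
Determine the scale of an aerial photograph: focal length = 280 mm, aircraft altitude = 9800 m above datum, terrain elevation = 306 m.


scale = f / (H - h) = 280 mm / 9494 m = 280 / 9494000 = 1:33907

1:33907


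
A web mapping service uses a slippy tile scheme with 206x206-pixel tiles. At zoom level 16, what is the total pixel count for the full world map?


tiles per axis = 2^16 = 65536
total tiles = 65536^2 = 4294967296
pixels per axis = 65536 * 206 = 13500416
total pixels = 13500416^2 = 182261232173056

182261232173056 pixels


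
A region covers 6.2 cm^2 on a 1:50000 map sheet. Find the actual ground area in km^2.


ground_area = 6.2 * (50000/100)^2 = 1550000.0 m^2 = 1.55 km^2

1.55 km^2


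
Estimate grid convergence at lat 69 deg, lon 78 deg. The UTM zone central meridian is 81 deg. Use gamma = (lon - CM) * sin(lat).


gamma = (78 - 81) * sin(69) = -3 * 0.93358 = -2.801 degrees

-2.801 degrees


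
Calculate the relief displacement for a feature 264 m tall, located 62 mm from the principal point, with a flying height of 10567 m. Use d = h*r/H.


d = h * r / H = 264 * 62 / 10567 = 1.55 mm

1.55 mm


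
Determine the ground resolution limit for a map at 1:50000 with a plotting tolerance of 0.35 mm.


ground = 0.35 mm * 50000 / 1000 = 17.5 m

17.5 m


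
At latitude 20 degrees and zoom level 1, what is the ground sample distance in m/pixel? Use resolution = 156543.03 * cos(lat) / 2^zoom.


res = 156543.03 * cos(20) / 2^1 = 156543.03 * 0.93969262 / 2 = 73551.17 m/pixel

73551.17 m/pixel


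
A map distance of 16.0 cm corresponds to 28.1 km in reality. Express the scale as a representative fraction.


ground = 28.1 km = 2810000 cm; RF denominator = ground / map = 2810000 / 16.0 = 175625; RF = 1:175625

1:175625


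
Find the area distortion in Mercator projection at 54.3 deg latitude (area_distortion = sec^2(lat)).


area_distortion = 1/cos^2(54.3) = 2.937

2.937


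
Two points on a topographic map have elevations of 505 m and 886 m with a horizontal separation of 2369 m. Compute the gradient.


gradient = (886 - 505) / 2369 = 381 / 2369 = 0.1608

0.1608


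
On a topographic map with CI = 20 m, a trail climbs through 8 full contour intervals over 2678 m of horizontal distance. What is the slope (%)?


elevation change = 8 * 20 = 160 m
slope = 160 / 2678 * 100 = 6.0%

6.0%


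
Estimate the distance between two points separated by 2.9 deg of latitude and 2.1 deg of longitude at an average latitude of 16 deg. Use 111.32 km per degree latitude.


dlat_km = 2.9 * 111.32 = 322.828
dlon_km = 2.1 * 111.32 * cos(16) ≈ 224.716
dist = sqrt(322.828^2 + 224.716^2) ≈ 393.3 km

393.3 km


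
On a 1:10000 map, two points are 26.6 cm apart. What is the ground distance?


ground = 26.6 cm * 10000 / 100 = 2660.0 m = 2.66 km

2.66 km


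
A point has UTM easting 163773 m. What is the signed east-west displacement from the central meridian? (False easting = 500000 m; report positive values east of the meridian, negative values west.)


displacement = 163773 - 500000 = -336227 m

-336227 m


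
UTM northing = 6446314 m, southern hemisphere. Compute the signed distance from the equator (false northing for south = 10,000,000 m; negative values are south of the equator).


For southern: actual = 6446314 - 10000000 = -3553686 m

-3553686 m


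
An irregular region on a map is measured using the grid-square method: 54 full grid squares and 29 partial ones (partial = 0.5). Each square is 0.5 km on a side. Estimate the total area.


effective squares = 54 + 29 * 0.5 = 68.5
area = 68.5 * 0.25 = 17.125 km^2

17.125 km^2


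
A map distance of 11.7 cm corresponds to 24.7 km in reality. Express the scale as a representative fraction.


ground = 24.7 km = 2470000 cm; RF denominator = ground / map = 2470000 / 11.7 ≈ 211111; RF = 1:211111

1:211111


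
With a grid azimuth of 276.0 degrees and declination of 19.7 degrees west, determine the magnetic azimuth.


magnetic azimuth = grid azimuth - declination (east +ve)
mag_az = 276.0 - -19.7 = 295.7 degrees

295.7 degrees


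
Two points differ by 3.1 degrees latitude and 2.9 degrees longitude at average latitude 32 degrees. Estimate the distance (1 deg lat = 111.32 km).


dlat_km = 3.1 * 111.32 = 345.092
dlon_km = 2.9 * 111.32 * cos(32) ≈ 273.774
dist = sqrt(345.092^2 + 273.774^2) ≈ 440.5 km

440.5 km


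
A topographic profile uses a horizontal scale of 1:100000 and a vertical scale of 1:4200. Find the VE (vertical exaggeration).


VE = horizontal_scale / vertical_scale = 100000 / 4200 ≈ 23.8

23.8x


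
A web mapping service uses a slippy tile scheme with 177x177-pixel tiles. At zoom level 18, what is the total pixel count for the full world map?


tiles per axis = 2^18 = 262144
total tiles = 262144^2 = 68719476736
pixels per axis = 262144 * 177 = 46399488
total pixels = 46399488^2 = 2152912486662144

2152912486662144 pixels


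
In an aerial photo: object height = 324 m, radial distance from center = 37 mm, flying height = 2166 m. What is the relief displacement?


d = h * r / H = 324 * 37 / 2166 = 5.53 mm

5.53 mm


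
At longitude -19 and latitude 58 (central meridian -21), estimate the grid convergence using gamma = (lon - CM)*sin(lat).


gamma = (-19 - -21) * sin(58) = 2 * 0.848048 = 1.696 degrees

1.696 degrees


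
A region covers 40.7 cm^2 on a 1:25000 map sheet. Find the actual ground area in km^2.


ground_area = 40.7 * (25000/100)^2 = 2543750.0 m^2 = 2.54375 km^2 ≈ 2.544 km^2

2.544 km^2


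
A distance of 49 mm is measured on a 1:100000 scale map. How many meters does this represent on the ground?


ground = 49 mm * 100000 / 1000 = 4900.0 m

4900.0 m


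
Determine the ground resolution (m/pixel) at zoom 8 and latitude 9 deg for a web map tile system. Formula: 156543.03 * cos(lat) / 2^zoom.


res = 156543.03 * cos(9) / 2^8 = 156543.03 * 0.98768834 / 256 = 603.97 m/pixel

603.97 m/pixel


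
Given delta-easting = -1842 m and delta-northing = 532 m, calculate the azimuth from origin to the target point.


az = atan2(-1842, 532) = -73.9 deg
adjusted to 0-360: 286.1 degrees

286.1 degrees


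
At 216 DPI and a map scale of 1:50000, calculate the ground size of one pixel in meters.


pixel_cm = 2.54 / 216 ≈ 0.011759 cm
ground = pixel_cm * 50000 / 100 = 2.54 * 50000 / (216 * 100) = 127000 / 21600 ≈ 5.88 m

5.88 m


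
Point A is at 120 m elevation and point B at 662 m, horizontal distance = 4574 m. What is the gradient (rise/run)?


gradient = (662 - 120) / 4574 = 542 / 4574 = 0.1185

0.1185


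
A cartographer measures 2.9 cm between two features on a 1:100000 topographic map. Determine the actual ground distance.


ground = 2.9 cm * 100000 / 100 = 2900.0 m = 2.9 km

2.9 km


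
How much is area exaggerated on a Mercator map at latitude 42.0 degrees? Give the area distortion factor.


area_distortion = 1/cos^2(42.0) = 1.811

1.811


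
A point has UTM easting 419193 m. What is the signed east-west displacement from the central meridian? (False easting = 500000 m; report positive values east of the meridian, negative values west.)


displacement = 419193 - 500000 = -80807 m

-80807 m


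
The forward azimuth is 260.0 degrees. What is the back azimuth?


back azimuth = (260.0 + 180) mod 360 = 80.0 degrees

80.0 degrees


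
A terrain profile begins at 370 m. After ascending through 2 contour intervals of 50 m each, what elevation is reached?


elevation = 370 + 2 * 50 = 470 m

470 m


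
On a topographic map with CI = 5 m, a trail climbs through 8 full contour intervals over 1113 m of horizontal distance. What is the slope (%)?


elevation change = 8 * 5 = 40 m
slope = 40 / 1113 * 100 = 3.6%

3.6%


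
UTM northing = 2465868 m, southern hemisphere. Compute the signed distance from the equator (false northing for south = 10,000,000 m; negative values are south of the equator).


For southern: actual = 2465868 - 10000000 = -7534132 m

-7534132 m


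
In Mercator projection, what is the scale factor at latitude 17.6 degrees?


SF = 1 / cos(17.6) = 1 / 0.953191 = 1.049

1.049


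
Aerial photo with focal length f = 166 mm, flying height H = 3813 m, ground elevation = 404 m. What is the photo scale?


scale = f / (H - h) = 166 mm / 3409 m = 166 / 3409000 = 1:20536

1:20536


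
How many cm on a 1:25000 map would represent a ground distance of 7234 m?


map_cm = 7234 * 100 / 25000 = 28.936 cm ≈ 28.94 cm

28.94 cm


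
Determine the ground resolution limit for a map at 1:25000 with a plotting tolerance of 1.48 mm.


ground = 1.48 mm * 25000 / 1000 = 37.0 m

37.0 m


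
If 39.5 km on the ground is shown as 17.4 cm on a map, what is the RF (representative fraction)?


ground = 39.5 km = 3950000 cm; RF denominator = ground / map = 3950000 / 17.4 ≈ 227011; RF = 1:227011

1:227011


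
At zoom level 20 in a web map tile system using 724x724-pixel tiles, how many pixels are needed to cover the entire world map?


tiles per axis = 2^20 = 1048576
total tiles = 1048576^2 = 1099511627776
pixels per axis = 1048576 * 724 = 759169024
total pixels = 759169024^2 = 576337607001112576

576337607001112576 pixels


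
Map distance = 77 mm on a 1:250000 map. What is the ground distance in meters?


ground = 77 mm * 250000 / 1000 = 19250.0 m

19250.0 m


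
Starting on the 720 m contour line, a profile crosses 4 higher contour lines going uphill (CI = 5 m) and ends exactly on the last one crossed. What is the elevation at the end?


elevation = 720 + 4 * 5 = 740 m

740 m


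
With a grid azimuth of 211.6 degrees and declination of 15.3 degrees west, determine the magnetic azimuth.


magnetic azimuth = grid azimuth - declination (east +ve)
mag_az = 211.6 - -15.3 = 226.9 degrees

226.9 degrees


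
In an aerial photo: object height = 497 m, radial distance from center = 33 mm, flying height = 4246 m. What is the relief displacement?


d = h * r / H = 497 * 33 / 4246 = 3.86 mm

3.86 mm


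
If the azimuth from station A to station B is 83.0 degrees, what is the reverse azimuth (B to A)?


back azimuth = (83.0 + 180) mod 360 = 263.0 degrees

263.0 degrees


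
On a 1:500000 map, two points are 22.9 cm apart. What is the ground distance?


ground = 22.9 cm * 500000 / 100 = 114500.0 m = 114.5 km

114.5 km


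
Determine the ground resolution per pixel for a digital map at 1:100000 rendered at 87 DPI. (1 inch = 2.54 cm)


pixel_cm = 2.54 / 87 ≈ 0.029195 cm
ground = pixel_cm * 100000 / 100 = 2.54 * 100000 / (87 * 100) = 254000 / 8700 ≈ 29.2 m

29.2 m


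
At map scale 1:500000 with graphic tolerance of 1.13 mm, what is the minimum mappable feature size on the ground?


ground = 1.13 mm * 500000 / 1000 = 565.0 m

565.0 m


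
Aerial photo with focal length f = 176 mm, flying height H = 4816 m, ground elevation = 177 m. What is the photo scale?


scale = f / (H - h) = 176 mm / 4639 m = 176 / 4639000 = 1:26358

1:26358


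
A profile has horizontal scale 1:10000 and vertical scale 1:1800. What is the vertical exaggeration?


VE = horizontal_scale / vertical_scale = 10000 / 1800 ≈ 5.6

5.6x


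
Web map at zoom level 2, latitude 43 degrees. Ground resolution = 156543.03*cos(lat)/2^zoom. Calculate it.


res = 156543.03 * cos(43) / 2^2 = 156543.03 * 0.7313537 / 4 = 28622.08 m/pixel

28622.08 m/pixel


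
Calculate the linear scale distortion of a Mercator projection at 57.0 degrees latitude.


SF = 1 / cos(57.0) = 1 / 0.544639 = 1.836

1.836


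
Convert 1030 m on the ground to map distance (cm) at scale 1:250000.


map_cm = 1030 * 100 / 250000 = 0.412 cm ≈ 0.41 cm

0.41 cm


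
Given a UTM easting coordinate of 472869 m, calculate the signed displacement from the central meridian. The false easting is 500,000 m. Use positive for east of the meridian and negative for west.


displacement = 472869 - 500000 = -27131 m

-27131 m


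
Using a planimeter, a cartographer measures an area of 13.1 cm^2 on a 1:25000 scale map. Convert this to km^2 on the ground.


ground_area = 13.1 * (25000/100)^2 = 818750.0 m^2 = 0.81875 km^2 ≈ 0.819 km^2

0.819 km^2


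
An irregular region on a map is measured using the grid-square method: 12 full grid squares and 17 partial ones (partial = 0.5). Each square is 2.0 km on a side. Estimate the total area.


effective squares = 12 + 17 * 0.5 = 20.5
area = 20.5 * 4.0 = 82.0 km^2

82.0 km^2


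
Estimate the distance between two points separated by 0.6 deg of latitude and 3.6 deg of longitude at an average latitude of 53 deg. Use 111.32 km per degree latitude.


dlat_km = 0.6 * 111.32 = 66.792
dlon_km = 3.6 * 111.32 * cos(53) ≈ 241.179
dist = sqrt(66.792^2 + 241.179^2) ≈ 250.3 km

250.3 km


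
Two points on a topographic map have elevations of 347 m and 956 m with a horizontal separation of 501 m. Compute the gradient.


gradient = (956 - 347) / 501 = 609 / 501 = 1.2156

1.2156


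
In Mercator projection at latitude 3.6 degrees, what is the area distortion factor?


area_distortion = 1/cos^2(3.6) = 1.004

1.004


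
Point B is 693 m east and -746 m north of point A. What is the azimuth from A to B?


az = atan2(693, -746) = 137.1 deg
adjusted to 0-360: 137.1 degrees

137.1 degrees


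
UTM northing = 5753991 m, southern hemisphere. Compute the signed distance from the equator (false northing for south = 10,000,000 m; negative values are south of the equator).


For southern: actual = 5753991 - 10000000 = -4246009 m

-4246009 m


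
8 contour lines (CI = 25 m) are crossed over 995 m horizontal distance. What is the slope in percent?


elevation change = 8 * 25 = 200 m
slope = 200 / 995 * 100 = 20.1%

20.1%


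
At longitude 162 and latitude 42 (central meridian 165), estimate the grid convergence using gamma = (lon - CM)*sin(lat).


gamma = (162 - 165) * sin(42) = -3 * 0.669131 = -2.007 degrees

-2.007 degrees


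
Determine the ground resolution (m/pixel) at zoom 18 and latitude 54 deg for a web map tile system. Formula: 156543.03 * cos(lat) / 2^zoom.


res = 156543.03 * cos(54) / 2^18 = 156543.03 * 0.58778525 / 262144 = 0.35 m/pixel

0.35 m/pixel


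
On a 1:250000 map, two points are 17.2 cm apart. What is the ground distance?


ground = 17.2 cm * 250000 / 100 = 43000.0 m = 43.0 km

43.0 km


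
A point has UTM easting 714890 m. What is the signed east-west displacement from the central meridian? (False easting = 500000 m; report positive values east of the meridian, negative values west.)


displacement = 714890 - 500000 = 214890 m

214890 m


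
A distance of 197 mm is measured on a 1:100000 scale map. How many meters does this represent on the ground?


ground = 197 mm * 100000 / 1000 = 19700.0 m

19700.0 m


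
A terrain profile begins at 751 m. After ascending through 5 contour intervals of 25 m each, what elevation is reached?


elevation = 751 + 5 * 25 = 876 m

876 m


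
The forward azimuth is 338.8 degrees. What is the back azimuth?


back azimuth = (338.8 + 180) mod 360 = 158.8 degrees

158.8 degrees


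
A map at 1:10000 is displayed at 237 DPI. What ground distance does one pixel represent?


pixel_cm = 2.54 / 237 ≈ 0.010717 cm
ground = pixel_cm * 10000 / 100 = 2.54 * 10000 / (237 * 100) = 25400 / 23700 ≈ 1.07 m

1.07 m


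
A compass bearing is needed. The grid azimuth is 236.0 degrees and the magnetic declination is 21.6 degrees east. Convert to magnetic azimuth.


magnetic azimuth = grid azimuth - declination (east +ve)
mag_az = 236.0 - 21.6 = 214.4 degrees

214.4 degrees


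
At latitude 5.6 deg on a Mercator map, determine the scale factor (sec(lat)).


SF = 1 / cos(5.6) = 1 / 0.995227 = 1.005

1.005


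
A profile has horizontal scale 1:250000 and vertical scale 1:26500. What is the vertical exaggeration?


VE = horizontal_scale / vertical_scale = 250000 / 26500 ≈ 9.4

9.4x


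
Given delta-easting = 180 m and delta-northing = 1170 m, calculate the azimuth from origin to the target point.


az = atan2(180, 1170) = 8.7 deg
adjusted to 0-360: 8.7 degrees

8.7 degrees


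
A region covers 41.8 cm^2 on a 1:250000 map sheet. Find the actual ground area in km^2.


ground_area = 41.8 * (250000/100)^2 = 261250000.0 m^2 = 261.25 km^2

261.25 km^2


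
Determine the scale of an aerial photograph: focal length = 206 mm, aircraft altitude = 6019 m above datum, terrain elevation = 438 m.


scale = f / (H - h) = 206 mm / 5581 m = 206 / 5581000 = 1:27092

1:27092


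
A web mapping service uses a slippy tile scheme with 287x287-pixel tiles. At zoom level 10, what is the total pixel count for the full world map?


tiles per axis = 2^10 = 1024
total tiles = 1024^2 = 1048576
pixels per axis = 1024 * 287 = 293888
total pixels = 293888^2 = 86370156544

86370156544 pixels


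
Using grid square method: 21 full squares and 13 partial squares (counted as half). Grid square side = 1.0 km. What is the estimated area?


effective squares = 21 + 13 * 0.5 = 27.5
area = 27.5 * 1.0 = 27.5 km^2

27.5 km^2


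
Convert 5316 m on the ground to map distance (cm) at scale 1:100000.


map_cm = 5316 * 100 / 100000 = 5.316 cm ≈ 5.32 cm

5.32 cm


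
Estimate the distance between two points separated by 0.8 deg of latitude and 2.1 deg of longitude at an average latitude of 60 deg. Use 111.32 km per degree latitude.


dlat_km = 0.8 * 111.32 = 89.056
dlon_km = 2.1 * 111.32 * cos(60) ≈ 116.886
dist = sqrt(89.056^2 + 116.886^2) ≈ 146.9 km

146.9 km


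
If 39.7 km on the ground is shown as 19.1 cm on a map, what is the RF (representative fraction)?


ground = 39.7 km = 3970000 cm; RF denominator = ground / map = 3970000 / 19.1 ≈ 207853; RF = 1:207853

1:207853


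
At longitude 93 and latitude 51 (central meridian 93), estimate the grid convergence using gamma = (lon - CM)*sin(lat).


gamma = (93 - 93) * sin(51) = 0 * 0.777146 = 0.0 degrees

0.0 degrees


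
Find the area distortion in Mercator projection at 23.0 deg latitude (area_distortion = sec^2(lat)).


area_distortion = 1/cos^2(23.0) = 1.18

1.18


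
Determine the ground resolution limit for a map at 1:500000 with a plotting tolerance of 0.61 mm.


ground = 0.61 mm * 500000 / 1000 = 305.0 m

305.0 m


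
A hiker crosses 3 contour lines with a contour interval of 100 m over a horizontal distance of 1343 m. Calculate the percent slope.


elevation change = 3 * 100 = 300 m
slope = 300 / 1343 * 100 = 22.3%

22.3%


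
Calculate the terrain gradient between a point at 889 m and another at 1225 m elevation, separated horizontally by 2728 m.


gradient = (1225 - 889) / 2728 = 336 / 2728 = 0.1232

0.1232


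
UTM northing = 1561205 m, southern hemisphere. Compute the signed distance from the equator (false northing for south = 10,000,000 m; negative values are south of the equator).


For southern: actual = 1561205 - 10000000 = -8438795 m

-8438795 m


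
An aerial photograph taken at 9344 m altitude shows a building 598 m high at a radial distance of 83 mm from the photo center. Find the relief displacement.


d = h * r / H = 598 * 83 / 9344 = 5.31 mm

5.31 mm


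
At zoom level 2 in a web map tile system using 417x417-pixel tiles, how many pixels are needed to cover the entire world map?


tiles per axis = 2^2 = 4
total tiles = 4^2 = 16
pixels per axis = 4 * 417 = 1668
total pixels = 1668^2 = 2782224

2782224 pixels


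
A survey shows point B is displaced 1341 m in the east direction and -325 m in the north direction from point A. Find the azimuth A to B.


az = atan2(1341, -325) = 103.6 deg
adjusted to 0-360: 103.6 degrees

103.6 degrees


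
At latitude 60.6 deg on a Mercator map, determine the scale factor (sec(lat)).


SF = 1 / cos(60.6) = 1 / 0.490904 = 2.037

2.037


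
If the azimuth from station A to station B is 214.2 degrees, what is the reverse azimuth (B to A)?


back azimuth = (214.2 + 180) mod 360 = 34.2 degrees

34.2 degrees


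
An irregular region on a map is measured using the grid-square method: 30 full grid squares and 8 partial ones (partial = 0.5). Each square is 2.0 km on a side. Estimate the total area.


effective squares = 30 + 8 * 0.5 = 34.0
area = 34.0 * 4.0 = 136.0 km^2

136.0 km^2


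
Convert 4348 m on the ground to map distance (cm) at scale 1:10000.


map_cm = 4348 * 100 / 10000 = 43.48 cm

43.48 cm


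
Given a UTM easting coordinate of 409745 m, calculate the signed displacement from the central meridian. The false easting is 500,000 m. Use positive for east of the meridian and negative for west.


displacement = 409745 - 500000 = -90255 m

-90255 m


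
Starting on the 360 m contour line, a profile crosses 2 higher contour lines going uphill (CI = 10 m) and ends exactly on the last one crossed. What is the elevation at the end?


elevation = 360 + 2 * 10 = 380 m

380 m


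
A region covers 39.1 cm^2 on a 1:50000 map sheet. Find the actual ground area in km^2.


ground_area = 39.1 * (50000/100)^2 = 9775000.0 m^2 = 9.775 km^2

9.775 km^2


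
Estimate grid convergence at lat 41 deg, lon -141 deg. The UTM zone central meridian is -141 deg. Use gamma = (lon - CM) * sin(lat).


gamma = (-141 - -141) * sin(41) = 0 * 0.656059 = 0.0 degrees

0.0 degrees


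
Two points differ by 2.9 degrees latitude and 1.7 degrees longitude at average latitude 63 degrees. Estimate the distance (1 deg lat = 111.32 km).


dlat_km = 2.9 * 111.32 = 322.828
dlon_km = 1.7 * 111.32 * cos(63) ≈ 85.915
dist = sqrt(322.828^2 + 85.915^2) ≈ 334.1 km

334.1 km


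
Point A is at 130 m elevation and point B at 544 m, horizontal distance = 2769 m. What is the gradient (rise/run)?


gradient = (544 - 130) / 2769 = 414 / 2769 = 0.1495

0.1495


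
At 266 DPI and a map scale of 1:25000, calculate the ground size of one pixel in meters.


pixel_cm = 2.54 / 266 ≈ 0.009549 cm
ground = pixel_cm * 25000 / 100 = 2.54 * 25000 / (266 * 100) = 63500 / 26600 ≈ 2.39 m

2.39 m


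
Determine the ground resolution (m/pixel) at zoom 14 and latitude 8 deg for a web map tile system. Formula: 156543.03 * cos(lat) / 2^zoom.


res = 156543.03 * cos(8) / 2^14 = 156543.03 * 0.99026807 / 16384 = 9.46 m/pixel

9.46 m/pixel


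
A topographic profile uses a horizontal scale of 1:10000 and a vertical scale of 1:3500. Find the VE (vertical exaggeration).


VE = horizontal_scale / vertical_scale = 10000 / 3500 ≈ 2.9

2.9x


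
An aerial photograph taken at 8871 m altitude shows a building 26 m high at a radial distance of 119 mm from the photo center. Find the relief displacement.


d = h * r / H = 26 * 119 / 8871 = 0.35 mm

0.35 mm


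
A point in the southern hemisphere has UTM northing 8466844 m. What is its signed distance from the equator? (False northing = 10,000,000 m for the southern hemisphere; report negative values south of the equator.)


For southern: actual = 8466844 - 10000000 = -1533156 m

-1533156 m


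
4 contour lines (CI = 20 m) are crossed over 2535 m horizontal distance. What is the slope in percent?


elevation change = 4 * 20 = 80 m
slope = 80 / 2535 * 100 = 3.2%

3.2%


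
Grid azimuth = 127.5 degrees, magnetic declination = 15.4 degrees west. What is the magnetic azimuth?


magnetic azimuth = grid azimuth - declination (east +ve)
mag_az = 127.5 - -15.4 = 142.9 degrees

142.9 degrees


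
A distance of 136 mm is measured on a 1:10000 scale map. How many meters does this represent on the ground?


ground = 136 mm * 10000 / 1000 = 1360.0 m

1360.0 m


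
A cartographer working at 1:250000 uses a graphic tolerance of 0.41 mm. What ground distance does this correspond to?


ground = 0.41 mm * 250000 / 1000 = 102.5 m

102.5 m


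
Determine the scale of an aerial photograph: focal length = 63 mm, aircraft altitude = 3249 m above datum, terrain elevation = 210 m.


scale = f / (H - h) = 63 mm / 3039 m = 63 / 3039000 = 1:48238

1:48238


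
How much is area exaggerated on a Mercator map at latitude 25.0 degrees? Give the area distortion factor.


area_distortion = 1/cos^2(25.0) = 1.217

1.217


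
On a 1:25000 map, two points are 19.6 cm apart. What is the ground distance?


ground = 19.6 cm * 25000 / 100 = 4900.0 m = 4.9 km

4.9 km


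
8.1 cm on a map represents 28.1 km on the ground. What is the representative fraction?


ground = 28.1 km = 2810000 cm; RF denominator = ground / map = 2810000 / 8.1 ≈ 346914; RF = 1:346914

1:346914


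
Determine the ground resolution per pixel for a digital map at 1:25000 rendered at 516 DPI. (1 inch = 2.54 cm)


pixel_cm = 2.54 / 516 ≈ 0.004922 cm
ground = pixel_cm * 25000 / 100 = 2.54 * 25000 / (516 * 100) = 63500 / 51600 ≈ 1.23 m

1.23 m


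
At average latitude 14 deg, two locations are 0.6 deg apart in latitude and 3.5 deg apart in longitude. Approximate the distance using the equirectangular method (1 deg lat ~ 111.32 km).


dlat_km = 0.6 * 111.32 = 66.792
dlon_km = 3.5 * 111.32 * cos(14) ≈ 378.047
dist = sqrt(66.792^2 + 378.047^2) ≈ 383.9 km

383.9 km


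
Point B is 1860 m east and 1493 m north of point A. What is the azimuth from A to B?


az = atan2(1860, 1493) = 51.2 deg
adjusted to 0-360: 51.2 degrees

51.2 degrees


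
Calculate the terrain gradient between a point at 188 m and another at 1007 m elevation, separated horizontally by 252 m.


gradient = (1007 - 188) / 252 = 819 / 252 = 3.25

3.25


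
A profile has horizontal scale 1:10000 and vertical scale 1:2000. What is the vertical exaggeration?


VE = horizontal_scale / vertical_scale = 10000 / 2000 = 5.0

5.0x


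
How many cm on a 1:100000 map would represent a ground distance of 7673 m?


map_cm = 7673 * 100 / 100000 = 7.673 cm ≈ 7.67 cm

7.67 cm


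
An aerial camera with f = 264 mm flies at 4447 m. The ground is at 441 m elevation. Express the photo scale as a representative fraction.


scale = f / (H - h) = 264 mm / 4006 m = 264 / 4006000 = 1:15174

1:15174


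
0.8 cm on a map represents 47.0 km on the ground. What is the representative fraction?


ground = 47.0 km = 4700000 cm; RF denominator = ground / map = 4700000 / 0.8 = 5875000; RF = 1:5875000

1:5875000


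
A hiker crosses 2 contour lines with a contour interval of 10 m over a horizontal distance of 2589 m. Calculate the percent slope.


elevation change = 2 * 10 = 20 m
slope = 20 / 2589 * 100 = 0.8%

0.8%


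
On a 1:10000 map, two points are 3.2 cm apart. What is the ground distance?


ground = 3.2 cm * 10000 / 100 = 320.0 m

320.0 m


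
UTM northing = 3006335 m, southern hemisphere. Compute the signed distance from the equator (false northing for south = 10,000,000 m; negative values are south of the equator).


For southern: actual = 3006335 - 10000000 = -6993665 m

-6993665 m


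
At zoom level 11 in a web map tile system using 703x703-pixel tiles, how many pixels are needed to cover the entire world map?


tiles per axis = 2^11 = 2048
total tiles = 2048^2 = 4194304
pixels per axis = 2048 * 703 = 1439744
total pixels = 1439744^2 = 2072862785536

2072862785536 pixels


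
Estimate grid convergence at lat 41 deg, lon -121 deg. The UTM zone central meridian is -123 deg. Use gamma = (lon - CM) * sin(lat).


gamma = (-121 - -123) * sin(41) = 2 * 0.656059 = 1.312 degrees

1.312 degrees


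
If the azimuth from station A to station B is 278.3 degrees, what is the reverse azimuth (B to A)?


back azimuth = (278.3 + 180) mod 360 = 98.3 degrees

98.3 degrees


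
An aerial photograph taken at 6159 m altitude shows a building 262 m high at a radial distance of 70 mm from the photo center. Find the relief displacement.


d = h * r / H = 262 * 70 / 6159 = 2.98 mm

2.98 mm


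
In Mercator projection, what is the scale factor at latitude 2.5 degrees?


SF = 1 / cos(2.5) = 1 / 0.999048 = 1.001

1.001


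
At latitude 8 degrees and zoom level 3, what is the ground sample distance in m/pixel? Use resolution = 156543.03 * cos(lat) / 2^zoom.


res = 156543.03 * cos(8) / 2^3 = 156543.03 * 0.99026807 / 8 = 19377.45 m/pixel

19377.45 m/pixel


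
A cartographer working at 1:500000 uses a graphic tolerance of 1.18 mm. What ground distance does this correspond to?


ground = 1.18 mm * 500000 / 1000 = 590.0 m

590.0 m


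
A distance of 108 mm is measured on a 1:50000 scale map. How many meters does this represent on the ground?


ground = 108 mm * 50000 / 1000 = 5400.0 m

5400.0 m


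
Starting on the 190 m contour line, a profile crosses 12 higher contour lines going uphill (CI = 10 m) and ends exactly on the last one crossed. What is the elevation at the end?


elevation = 190 + 12 * 10 = 310 m

310 m


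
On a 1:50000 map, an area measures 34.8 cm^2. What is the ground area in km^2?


ground_area = 34.8 * (50000/100)^2 = 8700000.0 m^2 = 8.7 km^2

8.7 km^2


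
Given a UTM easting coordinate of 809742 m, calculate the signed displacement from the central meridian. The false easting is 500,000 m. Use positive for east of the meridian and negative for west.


displacement = 809742 - 500000 = 309742 m

309742 m


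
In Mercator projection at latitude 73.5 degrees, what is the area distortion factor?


area_distortion = 1/cos^2(73.5) = 12.397

12.397


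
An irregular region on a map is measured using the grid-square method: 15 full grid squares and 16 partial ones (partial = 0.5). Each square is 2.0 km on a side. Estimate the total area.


effective squares = 15 + 16 * 0.5 = 23.0
area = 23.0 * 4.0 = 92.0 km^2

92.0 km^2


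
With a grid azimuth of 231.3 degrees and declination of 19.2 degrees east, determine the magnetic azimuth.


magnetic azimuth = grid azimuth - declination (east +ve)
mag_az = 231.3 - 19.2 = 212.1 degrees

212.1 degrees


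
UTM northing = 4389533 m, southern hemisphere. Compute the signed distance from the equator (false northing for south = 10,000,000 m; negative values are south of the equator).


For southern: actual = 4389533 - 10000000 = -5610467 m

-5610467 m


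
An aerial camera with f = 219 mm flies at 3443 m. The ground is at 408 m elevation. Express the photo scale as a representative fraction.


scale = f / (H - h) = 219 mm / 3035 m = 219 / 3035000 = 1:13858

1:13858


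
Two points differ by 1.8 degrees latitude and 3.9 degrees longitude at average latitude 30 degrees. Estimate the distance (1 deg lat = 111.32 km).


dlat_km = 1.8 * 111.32 = 200.376
dlon_km = 3.9 * 111.32 * cos(30) ≈ 375.983
dist = sqrt(200.376^2 + 375.983^2) ≈ 426.0 km

426.0 km


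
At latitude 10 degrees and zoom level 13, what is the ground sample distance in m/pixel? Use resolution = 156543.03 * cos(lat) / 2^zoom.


res = 156543.03 * cos(10) / 2^13 = 156543.03 * 0.98480775 / 8192 = 18.82 m/pixel

18.82 m/pixel


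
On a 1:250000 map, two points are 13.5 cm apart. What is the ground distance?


ground = 13.5 cm * 250000 / 100 = 33750.0 m = 33.75 km

33.75 km


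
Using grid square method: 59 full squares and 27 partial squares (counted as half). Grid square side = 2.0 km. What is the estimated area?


effective squares = 59 + 27 * 0.5 = 72.5
area = 72.5 * 4.0 = 290.0 km^2

290.0 km^2


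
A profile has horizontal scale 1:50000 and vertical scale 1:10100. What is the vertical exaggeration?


VE = horizontal_scale / vertical_scale = 50000 / 10100 ≈ 5.0

5.0x


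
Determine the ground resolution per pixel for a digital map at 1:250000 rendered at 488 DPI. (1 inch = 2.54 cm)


pixel_cm = 2.54 / 488 ≈ 0.005205 cm
ground = pixel_cm * 250000 / 100 = 2.54 * 250000 / (488 * 100) = 635000 / 48800 ≈ 13.01 m

13.01 m


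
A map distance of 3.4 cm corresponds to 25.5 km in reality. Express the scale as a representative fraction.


ground = 25.5 km = 2550000 cm; RF denominator = ground / map = 2550000 / 3.4 = 750000; RF = 1:750000

1:750000


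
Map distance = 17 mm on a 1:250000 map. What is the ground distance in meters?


ground = 17 mm * 250000 / 1000 = 4250.0 m

4250.0 m


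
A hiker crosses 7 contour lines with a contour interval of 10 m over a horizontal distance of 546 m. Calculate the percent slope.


elevation change = 7 * 10 = 70 m
slope = 70 / 546 * 100 = 12.8%

12.8%


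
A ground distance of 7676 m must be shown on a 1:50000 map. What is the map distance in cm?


map_cm = 7676 * 100 / 50000 = 15.352 cm ≈ 15.35 cm

15.35 cm


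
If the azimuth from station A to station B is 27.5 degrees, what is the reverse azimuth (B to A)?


back azimuth = (27.5 + 180) mod 360 = 207.5 degrees

207.5 degrees


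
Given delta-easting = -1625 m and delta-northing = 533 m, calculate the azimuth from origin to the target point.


az = atan2(-1625, 533) = -71.8 deg
adjusted to 0-360: 288.2 degrees

288.2 degrees


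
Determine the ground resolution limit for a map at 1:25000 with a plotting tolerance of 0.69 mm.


ground = 0.69 mm * 25000 / 1000 = 17.25 m

17.25 m


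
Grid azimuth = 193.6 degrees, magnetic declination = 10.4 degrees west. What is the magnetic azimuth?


magnetic azimuth = grid azimuth - declination (east +ve)
mag_az = 193.6 - -10.4 = 204.0 degrees

204.0 degrees


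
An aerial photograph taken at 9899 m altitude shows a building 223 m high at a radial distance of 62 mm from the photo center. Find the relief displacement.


d = h * r / H = 223 * 62 / 9899 = 1.4 mm

1.4 mm


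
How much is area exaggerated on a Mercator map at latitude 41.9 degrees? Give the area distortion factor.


area_distortion = 1/cos^2(41.9) = 1.805

1.805


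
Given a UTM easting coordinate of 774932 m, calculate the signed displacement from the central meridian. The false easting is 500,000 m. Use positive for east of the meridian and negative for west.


displacement = 774932 - 500000 = 274932 m

274932 m


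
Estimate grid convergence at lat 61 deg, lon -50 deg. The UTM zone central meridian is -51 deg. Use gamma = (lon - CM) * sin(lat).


gamma = (-50 - -51) * sin(61) = 1 * 0.87462 = 0.875 degrees

0.875 degrees


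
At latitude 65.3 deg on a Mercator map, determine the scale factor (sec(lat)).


SF = 1 / cos(65.3) = 1 / 0.417867 = 2.393

2.393


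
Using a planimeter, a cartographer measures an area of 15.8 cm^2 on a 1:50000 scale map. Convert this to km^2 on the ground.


ground_area = 15.8 * (50000/100)^2 = 3950000.0 m^2 = 3.95 km^2

3.95 km^2


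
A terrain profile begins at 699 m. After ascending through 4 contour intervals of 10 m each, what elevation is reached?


elevation = 699 + 4 * 10 = 739 m

739 m


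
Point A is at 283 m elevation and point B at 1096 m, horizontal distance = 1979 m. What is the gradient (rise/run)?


gradient = (1096 - 283) / 1979 = 813 / 1979 = 0.4108

0.4108
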